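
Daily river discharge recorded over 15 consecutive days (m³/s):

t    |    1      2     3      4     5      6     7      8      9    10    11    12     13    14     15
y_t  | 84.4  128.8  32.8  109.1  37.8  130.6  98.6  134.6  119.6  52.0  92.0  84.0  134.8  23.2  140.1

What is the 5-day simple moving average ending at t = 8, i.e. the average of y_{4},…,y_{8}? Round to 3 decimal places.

Sum of periods 4–8: 109.1 + 37.8 + 130.6 + 98.6 + 134.6 = 510.7
Divide by 5: 510.7 / 5 = 102.140

102.140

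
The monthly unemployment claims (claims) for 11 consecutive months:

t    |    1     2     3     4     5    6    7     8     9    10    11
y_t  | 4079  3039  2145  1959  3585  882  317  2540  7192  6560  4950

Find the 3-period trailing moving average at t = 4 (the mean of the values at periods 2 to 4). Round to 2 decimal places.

Sum of periods 2–4: 3039 + 2145 + 1959 = 7143
Divide by 3: 7143 / 3 = 2381.00

2381.00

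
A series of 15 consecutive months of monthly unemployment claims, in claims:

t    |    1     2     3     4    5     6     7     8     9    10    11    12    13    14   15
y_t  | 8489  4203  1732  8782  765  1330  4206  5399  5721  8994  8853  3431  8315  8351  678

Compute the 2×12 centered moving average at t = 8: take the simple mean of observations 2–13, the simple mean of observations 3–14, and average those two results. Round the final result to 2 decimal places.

5317.08

Sum over 2–13: 4203 + 1732 + 8782 + 765 + 1330 + 4206 + 5399 + 5721 + 8994 + 8853 + 3431 + 8315 = 61731
Sum over 3–14: 1732 + 8782 + 765 + 1330 + 4206 + 5399 + 5721 + 8994 + 8853 + 3431 + 8315 + 8351 = 65879
CMA at t=8 = (61731 + 65879) / (2·12) = 127610 / 24 = 5317.08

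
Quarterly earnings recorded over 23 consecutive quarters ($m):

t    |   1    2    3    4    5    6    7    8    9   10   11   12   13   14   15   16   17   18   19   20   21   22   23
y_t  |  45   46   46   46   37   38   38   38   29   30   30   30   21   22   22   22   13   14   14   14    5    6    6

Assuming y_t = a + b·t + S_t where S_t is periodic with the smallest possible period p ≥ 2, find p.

First differences y_{t+1} − y_t: 1, 0, 0, -9, 1, 0, 0, -9, 1, 0, …
The difference pattern repeats every 4 terms and not for any smaller step, so p = 4.

4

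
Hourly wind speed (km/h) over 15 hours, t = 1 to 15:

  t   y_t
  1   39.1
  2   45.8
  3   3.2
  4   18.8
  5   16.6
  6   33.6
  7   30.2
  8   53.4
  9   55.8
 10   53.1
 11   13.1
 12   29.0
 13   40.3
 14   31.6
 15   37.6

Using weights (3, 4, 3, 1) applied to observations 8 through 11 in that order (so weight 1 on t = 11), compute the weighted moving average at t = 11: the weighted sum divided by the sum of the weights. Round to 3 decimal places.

50.527

Weighted sum: 3·53.4 + 4·55.8 + 3·53.1 + 1·13.1 = 160.2 + 223.2 + 159.3 + 13.1 = 555.8
Weight total: 3 + 4 + 3 + 1 = 11
WMA = 555.8 / 11 = 50.527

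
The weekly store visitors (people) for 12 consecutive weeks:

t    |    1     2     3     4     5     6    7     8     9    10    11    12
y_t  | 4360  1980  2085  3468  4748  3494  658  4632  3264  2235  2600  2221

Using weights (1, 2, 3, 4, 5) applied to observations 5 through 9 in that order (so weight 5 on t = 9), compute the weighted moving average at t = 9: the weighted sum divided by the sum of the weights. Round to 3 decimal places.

3237.200

Weighted sum: 1·4748 + 2·3494 + 3·658 + 4·4632 + 5·3264 = 4748 + 6988 + 1974 + 18528 + 16320 = 48558
Weight total: 1 + 2 + 3 + 4 + 5 = 15
WMA = 48558 / 15 = 3237.200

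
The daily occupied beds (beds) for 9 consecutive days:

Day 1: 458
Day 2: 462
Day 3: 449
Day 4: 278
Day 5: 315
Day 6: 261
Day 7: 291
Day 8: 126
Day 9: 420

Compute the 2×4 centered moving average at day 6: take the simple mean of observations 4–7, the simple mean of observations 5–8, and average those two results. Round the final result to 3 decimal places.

267.250

Sum over 4–7: 278 + 315 + 261 + 291 = 1145
Sum over 5–8: 315 + 261 + 291 + 126 = 993
CMA at t=6 = (1145 + 993) / (2·4) = 2138 / 8 = 267.250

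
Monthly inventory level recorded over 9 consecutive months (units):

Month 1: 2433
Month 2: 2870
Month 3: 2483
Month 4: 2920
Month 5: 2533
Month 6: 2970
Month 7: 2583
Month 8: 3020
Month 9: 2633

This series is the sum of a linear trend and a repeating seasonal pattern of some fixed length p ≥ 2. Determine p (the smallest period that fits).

2

First differences y_{t+1} − y_t: 437, -387, 437, -387, 437, -387, …
The difference pattern repeats every 2 terms and not for any smaller step, so p = 2.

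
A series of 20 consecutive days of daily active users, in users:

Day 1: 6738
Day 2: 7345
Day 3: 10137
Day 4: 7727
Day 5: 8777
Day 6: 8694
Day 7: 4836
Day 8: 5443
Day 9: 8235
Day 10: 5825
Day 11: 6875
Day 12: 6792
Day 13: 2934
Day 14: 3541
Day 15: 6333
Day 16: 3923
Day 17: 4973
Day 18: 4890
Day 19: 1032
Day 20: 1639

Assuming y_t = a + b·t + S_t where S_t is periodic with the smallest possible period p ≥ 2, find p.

6

First differences y_{t+1} − y_t: 607, 2792, -2410, 1050, -83, -3858, 607, 2792, -2410, 1050, -83, -3858, 607, 2792, …
The difference pattern repeats every 6 terms and not for any smaller step, so p = 6.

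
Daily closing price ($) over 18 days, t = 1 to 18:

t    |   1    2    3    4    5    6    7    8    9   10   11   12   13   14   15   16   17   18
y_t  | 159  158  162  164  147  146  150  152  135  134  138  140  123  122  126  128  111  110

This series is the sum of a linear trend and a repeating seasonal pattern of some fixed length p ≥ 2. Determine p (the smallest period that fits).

4

First differences y_{t+1} − y_t: -1, 4, 2, -17, -1, 4, 2, -17, -1, 4, …
The difference pattern repeats every 4 terms and not for any smaller step, so p = 4.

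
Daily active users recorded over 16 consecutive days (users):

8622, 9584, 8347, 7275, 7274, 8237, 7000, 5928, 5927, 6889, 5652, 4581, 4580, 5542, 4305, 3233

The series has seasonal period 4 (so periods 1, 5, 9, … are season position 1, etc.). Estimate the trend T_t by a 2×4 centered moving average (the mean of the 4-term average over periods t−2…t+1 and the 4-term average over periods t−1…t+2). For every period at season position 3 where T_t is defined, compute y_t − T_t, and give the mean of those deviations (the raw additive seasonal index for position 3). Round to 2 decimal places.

58.42

Season position 3 occurs at t = 3, 7, 11 (where T_t is defined).
t=3: T_3 = 8288.5000; y_3 − T_3 = 8347 − 8288.5000 = 58.5000
t=7: T_7 = 6941.3750; y_7 − T_7 = 7000 − 6941.3750 = 58.6250
t=11: T_11 = 5593.8750; y_11 − T_11 = 5652 − 5593.8750 = 58.1250
Mean deviation: (58.5000 + 58.6250 + 58.1250) / 3 = 58.42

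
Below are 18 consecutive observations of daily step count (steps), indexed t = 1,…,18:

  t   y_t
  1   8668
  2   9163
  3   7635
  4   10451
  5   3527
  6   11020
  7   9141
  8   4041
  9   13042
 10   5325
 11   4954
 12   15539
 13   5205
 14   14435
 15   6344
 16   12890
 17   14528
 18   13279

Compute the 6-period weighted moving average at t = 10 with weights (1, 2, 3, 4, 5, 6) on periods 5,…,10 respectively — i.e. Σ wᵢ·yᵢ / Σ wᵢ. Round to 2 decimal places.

7919.71

Weighted sum: 1·3527 + 2·11020 + 3·9141 + 4·4041 + 5·13042 + 6·5325 = 3527 + 22040 + 27423 + 16164 + 65210 + 31950 = 166314
Weight total: 1 + 2 + 3 + 4 + 5 + 6 = 21
WMA = 166314 / 21 = 7919.71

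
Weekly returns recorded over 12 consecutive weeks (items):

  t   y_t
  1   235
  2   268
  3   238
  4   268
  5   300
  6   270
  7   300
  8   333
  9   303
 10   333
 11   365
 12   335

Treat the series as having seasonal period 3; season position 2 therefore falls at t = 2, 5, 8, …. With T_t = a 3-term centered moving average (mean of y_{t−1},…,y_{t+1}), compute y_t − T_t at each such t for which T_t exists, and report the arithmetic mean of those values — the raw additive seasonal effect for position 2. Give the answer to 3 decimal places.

Season position 2 occurs at t = 2, 5, 8, 11 (where T_t is defined).
t=2: T_2 = 247.00000; y_2 − T_2 = 268 − 247.00000 = 21.00000
t=5: T_5 = 279.33333; y_5 − T_5 = 300 − 279.33333 = 20.66667
t=8: T_8 = 312.00000; y_8 − T_8 = 333 − 312.00000 = 21.00000
t=11: T_11 = 344.33333; y_11 − T_11 = 365 − 344.33333 = 20.66667
Mean deviation: (21.00000 + 20.66667 + 21.00000 + 20.66667) / 4 = 20.833

20.833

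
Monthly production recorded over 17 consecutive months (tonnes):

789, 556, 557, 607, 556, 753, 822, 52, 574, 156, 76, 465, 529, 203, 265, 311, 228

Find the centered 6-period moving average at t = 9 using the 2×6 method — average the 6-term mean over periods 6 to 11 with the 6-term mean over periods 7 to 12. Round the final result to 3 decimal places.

Sum over 6–11: 753 + 822 + 52 + 574 + 156 + 76 = 2433
Sum over 7–12: 822 + 52 + 574 + 156 + 76 + 465 = 2145
CMA at t=9 = (2433 + 2145) / (2·6) = 4578 / 12 = 381.500

381.500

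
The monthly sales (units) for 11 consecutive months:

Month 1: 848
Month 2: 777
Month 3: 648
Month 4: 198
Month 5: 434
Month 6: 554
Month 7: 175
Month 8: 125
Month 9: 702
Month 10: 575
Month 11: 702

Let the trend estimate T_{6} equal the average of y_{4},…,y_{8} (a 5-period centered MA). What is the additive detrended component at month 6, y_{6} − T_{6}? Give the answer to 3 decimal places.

Trend T_6 = (198 + 434 + 554 + 175 + 125) / 5 = 1486/5 = 297.20000
Detrended value: 554 − 297.20000 = 256.800

256.800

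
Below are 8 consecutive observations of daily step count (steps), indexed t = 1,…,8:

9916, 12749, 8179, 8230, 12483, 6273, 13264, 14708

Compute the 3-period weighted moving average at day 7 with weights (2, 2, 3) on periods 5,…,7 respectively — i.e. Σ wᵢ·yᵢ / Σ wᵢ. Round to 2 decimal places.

11043.43

Weighted sum: 2·12483 + 2·6273 + 3·13264 = 24966 + 12546 + 39792 = 77304
Weight total: 2 + 2 + 3 = 7
WMA = 77304 / 7 = 11043.43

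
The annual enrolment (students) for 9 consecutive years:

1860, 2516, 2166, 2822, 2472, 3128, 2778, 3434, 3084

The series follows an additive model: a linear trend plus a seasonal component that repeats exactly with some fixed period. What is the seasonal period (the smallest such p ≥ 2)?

First differences y_{t+1} − y_t: 656, -350, 656, -350, 656, -350, …
The difference pattern repeats every 2 terms and not for any smaller step, so p = 2.

2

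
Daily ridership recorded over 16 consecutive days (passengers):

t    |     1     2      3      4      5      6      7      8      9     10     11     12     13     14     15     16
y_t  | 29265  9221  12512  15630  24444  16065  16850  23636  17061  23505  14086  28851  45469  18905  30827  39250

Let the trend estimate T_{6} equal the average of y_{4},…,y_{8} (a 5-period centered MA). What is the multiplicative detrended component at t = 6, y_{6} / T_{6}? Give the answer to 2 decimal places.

Trend T_6 = (15630 + 24444 + 16065 + 16850 + 23636) / 5 = 96625/5 = 19325.0000
Ratio to trend: 16065 / 19325.0000 = 0.83

0.83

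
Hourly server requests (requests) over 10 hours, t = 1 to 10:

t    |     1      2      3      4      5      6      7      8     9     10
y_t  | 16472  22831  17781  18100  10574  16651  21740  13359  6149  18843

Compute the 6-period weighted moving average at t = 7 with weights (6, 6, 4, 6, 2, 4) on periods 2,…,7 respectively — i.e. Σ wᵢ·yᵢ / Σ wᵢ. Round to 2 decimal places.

Weighted sum: 6·22831 + 6·17781 + 4·18100 + 6·10574 + 2·16651 + 4·21740 = 136986 + 106686 + 72400 + 63444 + 33302 + 86960 = 499778
Weight total: 6 + 6 + 4 + 6 + 2 + 4 = 28
WMA = 499778 / 28 = 17849.21

17849.21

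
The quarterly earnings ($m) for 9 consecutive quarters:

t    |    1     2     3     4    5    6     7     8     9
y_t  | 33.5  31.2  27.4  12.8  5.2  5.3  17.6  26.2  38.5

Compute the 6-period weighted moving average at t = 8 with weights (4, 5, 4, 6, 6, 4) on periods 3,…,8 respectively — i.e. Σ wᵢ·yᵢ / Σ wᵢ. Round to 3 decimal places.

15.055

Weighted sum: 4·27.4 + 5·12.8 + 4·5.2 + 6·5.3 + 6·17.6 + 4·26.2 = 109.6 + 64.0 + 20.8 + 31.8 + 105.6 + 104.8 = 436.6
Weight total: 4 + 5 + 4 + 6 + 6 + 4 = 29
WMA = 436.6 / 29 = 15.055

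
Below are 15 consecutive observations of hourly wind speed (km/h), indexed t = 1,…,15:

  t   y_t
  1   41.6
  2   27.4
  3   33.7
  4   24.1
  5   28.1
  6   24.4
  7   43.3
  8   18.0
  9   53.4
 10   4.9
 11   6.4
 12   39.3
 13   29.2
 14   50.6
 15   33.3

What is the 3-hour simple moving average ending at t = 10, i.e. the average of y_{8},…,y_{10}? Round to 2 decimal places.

Sum of periods 8–10: 18.0 + 53.4 + 4.9 = 76.3
Divide by 3: 76.3 / 3 = 25.43

25.43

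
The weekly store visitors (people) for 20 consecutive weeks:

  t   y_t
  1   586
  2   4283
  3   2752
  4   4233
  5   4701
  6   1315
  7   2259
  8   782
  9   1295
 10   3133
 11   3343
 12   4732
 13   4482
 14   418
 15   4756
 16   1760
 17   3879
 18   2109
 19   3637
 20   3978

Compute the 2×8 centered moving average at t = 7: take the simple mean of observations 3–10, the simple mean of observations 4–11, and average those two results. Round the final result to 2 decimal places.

2595.69

Sum over 3–10: 2752 + 4233 + 4701 + 1315 + 2259 + 782 + 1295 + 3133 = 20470
Sum over 4–11: 4233 + 4701 + 1315 + 2259 + 782 + 1295 + 3133 + 3343 = 21061
CMA at t=7 = (20470 + 21061) / (2·8) = 41531 / 16 = 2595.69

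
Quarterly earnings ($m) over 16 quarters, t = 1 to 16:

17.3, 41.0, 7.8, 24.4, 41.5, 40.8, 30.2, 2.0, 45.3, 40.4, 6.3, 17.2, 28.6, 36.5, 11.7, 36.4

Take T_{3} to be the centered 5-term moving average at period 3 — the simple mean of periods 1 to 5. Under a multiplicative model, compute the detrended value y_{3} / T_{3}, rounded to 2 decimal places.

0.30

Trend T_3 = (17.3 + 41.0 + 7.8 + 24.4 + 41.5) / 5 = 132.0/5 = 26.4000
Ratio to trend: 7.8 / 26.4000 = 0.30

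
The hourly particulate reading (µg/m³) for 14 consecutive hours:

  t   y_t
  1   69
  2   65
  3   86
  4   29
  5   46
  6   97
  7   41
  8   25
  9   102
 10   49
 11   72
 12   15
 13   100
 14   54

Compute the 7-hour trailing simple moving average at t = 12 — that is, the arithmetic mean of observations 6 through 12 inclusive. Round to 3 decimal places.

Sum of periods 6–12: 97 + 41 + 25 + 102 + 49 + 72 + 15 = 401
Divide by 7: 401 / 7 = 57.286

57.286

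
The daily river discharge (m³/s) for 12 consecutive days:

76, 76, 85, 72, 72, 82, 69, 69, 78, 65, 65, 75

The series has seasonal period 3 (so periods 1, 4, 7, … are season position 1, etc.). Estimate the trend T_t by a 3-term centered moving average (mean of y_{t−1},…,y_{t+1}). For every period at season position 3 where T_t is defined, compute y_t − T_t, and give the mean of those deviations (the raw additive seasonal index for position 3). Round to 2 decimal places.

Season position 3 occurs at t = 3, 6, 9 (where T_t is defined).
t=3: T_3 = 77.6667; y_3 − T_3 = 85 − 77.6667 = 7.3333
t=6: T_6 = 74.3333; y_6 − T_6 = 82 − 74.3333 = 7.6667
t=9: T_9 = 70.6667; y_9 − T_9 = 78 − 70.6667 = 7.3333
Mean deviation: (7.3333 + 7.6667 + 7.3333) / 3 = 7.44

7.44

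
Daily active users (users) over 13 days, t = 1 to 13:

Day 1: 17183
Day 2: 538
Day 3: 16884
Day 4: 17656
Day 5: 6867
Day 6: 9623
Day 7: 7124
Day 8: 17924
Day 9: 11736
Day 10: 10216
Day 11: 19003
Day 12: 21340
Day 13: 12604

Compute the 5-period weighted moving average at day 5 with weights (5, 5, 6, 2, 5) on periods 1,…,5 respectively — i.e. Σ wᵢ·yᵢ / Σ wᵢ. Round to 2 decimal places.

11285.04

Weighted sum: 5·17183 + 5·538 + 6·16884 + 2·17656 + 5·6867 = 85915 + 2690 + 101304 + 35312 + 34335 = 259556
Weight total: 5 + 5 + 6 + 2 + 5 = 23
WMA = 259556 / 23 = 11285.04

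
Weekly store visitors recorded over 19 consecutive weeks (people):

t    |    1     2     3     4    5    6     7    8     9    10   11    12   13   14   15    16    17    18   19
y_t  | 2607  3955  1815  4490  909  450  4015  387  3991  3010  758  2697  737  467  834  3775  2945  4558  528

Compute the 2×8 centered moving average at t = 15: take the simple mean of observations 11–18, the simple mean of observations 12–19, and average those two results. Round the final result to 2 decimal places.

Sum over 11–18: 758 + 2697 + 737 + 467 + 834 + 3775 + 2945 + 4558 = 16771
Sum over 12–19: 2697 + 737 + 467 + 834 + 3775 + 2945 + 4558 + 528 = 16541
CMA at t=15 = (16771 + 16541) / (2·8) = 33312 / 16 = 2082.00

2082.00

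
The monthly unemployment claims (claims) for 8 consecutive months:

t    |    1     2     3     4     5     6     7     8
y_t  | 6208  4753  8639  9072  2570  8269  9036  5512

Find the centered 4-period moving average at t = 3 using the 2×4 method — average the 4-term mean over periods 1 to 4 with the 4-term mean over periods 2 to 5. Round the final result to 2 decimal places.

6713.25

Sum over 1–4: 6208 + 4753 + 8639 + 9072 = 28672
Sum over 2–5: 4753 + 8639 + 9072 + 2570 = 25034
CMA at t=3 = (28672 + 25034) / (2·4) = 53706 / 8 = 6713.25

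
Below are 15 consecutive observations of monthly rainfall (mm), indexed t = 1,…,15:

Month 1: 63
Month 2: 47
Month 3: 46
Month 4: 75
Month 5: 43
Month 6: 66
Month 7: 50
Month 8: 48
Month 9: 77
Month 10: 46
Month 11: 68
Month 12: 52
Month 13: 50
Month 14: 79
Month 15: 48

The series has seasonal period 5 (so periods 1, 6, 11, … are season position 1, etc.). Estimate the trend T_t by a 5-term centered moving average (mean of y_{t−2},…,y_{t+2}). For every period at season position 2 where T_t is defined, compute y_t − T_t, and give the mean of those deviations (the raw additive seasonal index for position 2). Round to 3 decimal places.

Season position 2 occurs at t = 7, 12 (where T_t is defined).
t=7: T_7 = 56.80000; y_7 − T_7 = 50 − 56.80000 = -6.80000
t=12: T_12 = 59.00000; y_12 − T_12 = 52 − 59.00000 = -7.00000
Mean deviation: (-6.80000 + -7.00000) / 2 = -6.900

-6.900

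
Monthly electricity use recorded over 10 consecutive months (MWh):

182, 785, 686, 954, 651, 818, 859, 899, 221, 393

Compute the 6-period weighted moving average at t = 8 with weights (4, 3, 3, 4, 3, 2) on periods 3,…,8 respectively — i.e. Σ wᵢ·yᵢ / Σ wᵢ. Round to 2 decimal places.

Weighted sum: 4·686 + 3·954 + 3·651 + 4·818 + 3·859 + 2·899 = 2744 + 2862 + 1953 + 3272 + 2577 + 1798 = 15206
Weight total: 4 + 3 + 3 + 4 + 3 + 2 = 19
WMA = 15206 / 19 = 800.32

800.32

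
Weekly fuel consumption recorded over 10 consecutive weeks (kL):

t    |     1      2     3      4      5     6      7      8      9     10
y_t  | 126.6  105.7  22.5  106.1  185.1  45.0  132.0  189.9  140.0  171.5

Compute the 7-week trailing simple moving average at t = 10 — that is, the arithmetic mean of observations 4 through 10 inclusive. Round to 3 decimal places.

Sum of periods 4–10: 106.1 + 185.1 + 45.0 + 132.0 + 189.9 + 140.0 + 171.5 = 969.6
Divide by 7: 969.6 / 7 = 138.514

138.514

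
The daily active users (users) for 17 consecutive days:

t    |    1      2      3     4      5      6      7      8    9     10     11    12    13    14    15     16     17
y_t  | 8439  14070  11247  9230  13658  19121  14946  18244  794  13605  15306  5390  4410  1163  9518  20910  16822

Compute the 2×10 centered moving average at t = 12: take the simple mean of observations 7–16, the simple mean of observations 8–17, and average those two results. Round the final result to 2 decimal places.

10522.40

Sum over 7–16: 14946 + 18244 + 794 + 13605 + 15306 + 5390 + 4410 + 1163 + 9518 + 20910 = 104286
Sum over 8–17: 18244 + 794 + 13605 + 15306 + 5390 + 4410 + 1163 + 9518 + 20910 + 16822 = 106162
CMA at t=12 = (104286 + 106162) / (2·10) = 210448 / 20 = 10522.40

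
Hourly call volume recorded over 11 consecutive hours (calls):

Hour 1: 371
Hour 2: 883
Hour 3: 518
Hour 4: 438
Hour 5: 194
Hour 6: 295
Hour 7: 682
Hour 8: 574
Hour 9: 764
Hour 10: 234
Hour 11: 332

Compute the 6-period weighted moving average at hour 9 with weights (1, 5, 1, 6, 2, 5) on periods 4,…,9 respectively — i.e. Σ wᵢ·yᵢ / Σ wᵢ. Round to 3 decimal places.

538.150

Weighted sum: 1·438 + 5·194 + 1·295 + 6·682 + 2·574 + 5·764 = 438 + 970 + 295 + 4092 + 1148 + 3820 = 10763
Weight total: 1 + 5 + 1 + 6 + 2 + 5 = 20
WMA = 10763 / 20 = 538.150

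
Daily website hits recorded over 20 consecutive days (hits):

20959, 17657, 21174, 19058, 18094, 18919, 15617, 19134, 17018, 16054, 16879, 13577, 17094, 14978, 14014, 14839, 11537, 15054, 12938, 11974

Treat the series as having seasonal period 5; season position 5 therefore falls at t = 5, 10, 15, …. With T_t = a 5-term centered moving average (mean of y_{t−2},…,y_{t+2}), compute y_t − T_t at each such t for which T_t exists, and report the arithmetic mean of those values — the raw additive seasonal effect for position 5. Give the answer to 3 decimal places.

Season position 5 occurs at t = 5, 10, 15 (where T_t is defined).
t=5: T_5 = 18572.40000; y_5 − T_5 = 18094 − 18572.40000 = -478.40000
t=10: T_10 = 16532.40000; y_10 − T_10 = 16054 − 16532.40000 = -478.40000
t=15: T_15 = 14492.40000; y_15 − T_15 = 14014 − 14492.40000 = -478.40000
Mean deviation: (-478.40000 + -478.40000 + -478.40000) / 3 = -478.400

-478.400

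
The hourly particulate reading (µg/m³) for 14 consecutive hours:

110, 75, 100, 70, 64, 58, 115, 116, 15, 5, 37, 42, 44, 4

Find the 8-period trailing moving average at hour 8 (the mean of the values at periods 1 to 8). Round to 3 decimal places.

88.500

Sum of periods 1–8: 110 + 75 + 100 + 70 + 64 + 58 + 115 + 116 = 708
Divide by 8: 708 / 8 = 88.500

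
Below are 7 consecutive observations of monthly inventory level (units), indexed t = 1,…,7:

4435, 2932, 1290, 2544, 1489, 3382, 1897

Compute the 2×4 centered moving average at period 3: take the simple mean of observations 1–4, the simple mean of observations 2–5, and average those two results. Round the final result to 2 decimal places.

2432.00

Sum over 1–4: 4435 + 2932 + 1290 + 2544 = 11201
Sum over 2–5: 2932 + 1290 + 2544 + 1489 = 8255
CMA at t=3 = (11201 + 8255) / (2·4) = 19456 / 8 = 2432.00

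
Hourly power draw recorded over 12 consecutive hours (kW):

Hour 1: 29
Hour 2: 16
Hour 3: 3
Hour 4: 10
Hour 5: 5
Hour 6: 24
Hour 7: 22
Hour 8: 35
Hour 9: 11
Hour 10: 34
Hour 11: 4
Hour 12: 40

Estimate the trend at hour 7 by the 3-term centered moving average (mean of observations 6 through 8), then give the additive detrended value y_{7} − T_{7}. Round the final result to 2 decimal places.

-5.00

Trend T_7 = (24 + 22 + 35) / 3 = 81/3 = 27.0000
Detrended value: 22 − 27.0000 = -5.00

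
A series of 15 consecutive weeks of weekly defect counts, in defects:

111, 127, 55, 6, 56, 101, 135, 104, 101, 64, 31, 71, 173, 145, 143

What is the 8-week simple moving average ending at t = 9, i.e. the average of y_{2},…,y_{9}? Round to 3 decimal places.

Sum of periods 2–9: 127 + 55 + 6 + 56 + 101 + 135 + 104 + 101 = 685
Divide by 8: 685 / 8 = 85.625

85.625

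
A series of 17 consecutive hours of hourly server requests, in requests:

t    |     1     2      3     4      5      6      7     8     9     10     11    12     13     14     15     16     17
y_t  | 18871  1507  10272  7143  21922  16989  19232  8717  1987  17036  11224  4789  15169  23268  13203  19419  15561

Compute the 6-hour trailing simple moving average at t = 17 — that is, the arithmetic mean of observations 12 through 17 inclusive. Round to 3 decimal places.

15234.833

Sum of periods 12–17: 4789 + 15169 + 23268 + 13203 + 19419 + 15561 = 91409
Divide by 6: 91409 / 6 = 15234.833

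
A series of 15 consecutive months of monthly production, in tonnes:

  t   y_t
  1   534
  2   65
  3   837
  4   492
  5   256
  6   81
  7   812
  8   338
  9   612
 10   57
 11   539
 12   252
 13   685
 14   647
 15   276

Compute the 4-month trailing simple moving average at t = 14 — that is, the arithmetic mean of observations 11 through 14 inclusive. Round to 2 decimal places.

530.75

Sum of periods 11–14: 539 + 252 + 685 + 647 = 2123
Divide by 4: 2123 / 4 = 530.75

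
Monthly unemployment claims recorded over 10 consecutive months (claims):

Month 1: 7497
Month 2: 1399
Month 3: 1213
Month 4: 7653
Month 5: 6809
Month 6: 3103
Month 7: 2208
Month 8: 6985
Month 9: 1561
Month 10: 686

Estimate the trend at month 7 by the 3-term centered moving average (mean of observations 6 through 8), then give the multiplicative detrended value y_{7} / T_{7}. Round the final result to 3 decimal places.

0.539

Trend T_7 = (3103 + 2208 + 6985) / 3 = 12296/3 = 4098.66667
Ratio to trend: 2208 / 4098.66667 = 0.539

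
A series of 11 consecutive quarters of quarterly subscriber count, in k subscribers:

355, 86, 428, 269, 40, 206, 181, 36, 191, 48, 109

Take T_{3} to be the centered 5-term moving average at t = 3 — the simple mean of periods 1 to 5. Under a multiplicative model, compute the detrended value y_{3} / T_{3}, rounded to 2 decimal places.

1.82

Trend T_3 = (355 + 86 + 428 + 269 + 40) / 5 = 1178/5 = 235.6000
Ratio to trend: 428 / 235.6000 = 1.82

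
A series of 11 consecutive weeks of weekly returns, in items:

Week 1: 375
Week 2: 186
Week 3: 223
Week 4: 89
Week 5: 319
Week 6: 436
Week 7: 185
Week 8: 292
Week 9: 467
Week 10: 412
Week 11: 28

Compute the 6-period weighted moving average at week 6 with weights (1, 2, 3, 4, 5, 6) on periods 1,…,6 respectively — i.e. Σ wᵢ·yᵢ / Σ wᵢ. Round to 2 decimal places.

284.90

Weighted sum: 1·375 + 2·186 + 3·223 + 4·89 + 5·319 + 6·436 = 375 + 372 + 669 + 356 + 1595 + 2616 = 5983
Weight total: 1 + 2 + 3 + 4 + 5 + 6 = 21
WMA = 5983 / 21 = 284.90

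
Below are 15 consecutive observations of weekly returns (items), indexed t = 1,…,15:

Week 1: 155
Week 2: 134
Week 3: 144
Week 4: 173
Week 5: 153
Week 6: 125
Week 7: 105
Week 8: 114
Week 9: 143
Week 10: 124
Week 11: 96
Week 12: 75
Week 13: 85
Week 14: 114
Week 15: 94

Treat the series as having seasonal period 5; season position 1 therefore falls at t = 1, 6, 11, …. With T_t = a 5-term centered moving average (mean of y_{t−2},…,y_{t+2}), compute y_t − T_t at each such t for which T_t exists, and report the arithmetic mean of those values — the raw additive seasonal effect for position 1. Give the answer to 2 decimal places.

Season position 1 occurs at t = 6, 11 (where T_t is defined).
t=6: T_6 = 134.0000; y_6 − T_6 = 125 − 134.0000 = -9.0000
t=11: T_11 = 104.6000; y_11 − T_11 = 96 − 104.6000 = -8.6000
Mean deviation: (-9.0000 + -8.6000) / 2 = -8.80

-8.80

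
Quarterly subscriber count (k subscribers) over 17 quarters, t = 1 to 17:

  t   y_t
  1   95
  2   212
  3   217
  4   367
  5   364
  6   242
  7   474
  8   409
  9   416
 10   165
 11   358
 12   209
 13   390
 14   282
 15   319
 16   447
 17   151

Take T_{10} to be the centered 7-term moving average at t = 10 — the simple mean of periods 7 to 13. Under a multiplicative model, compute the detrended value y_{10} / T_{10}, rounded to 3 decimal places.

0.477

Trend T_10 = (474 + 409 + 416 + 165 + 358 + 209 + 390) / 7 = 2421/7 = 345.85714
Ratio to trend: 165 / 345.85714 = 0.477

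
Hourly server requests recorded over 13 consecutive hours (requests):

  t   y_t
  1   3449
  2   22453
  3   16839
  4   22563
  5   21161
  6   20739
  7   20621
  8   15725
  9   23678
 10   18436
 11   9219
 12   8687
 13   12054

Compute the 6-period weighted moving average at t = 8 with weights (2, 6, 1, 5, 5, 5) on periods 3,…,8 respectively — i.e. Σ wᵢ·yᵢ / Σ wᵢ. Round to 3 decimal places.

19818.417

Weighted sum: 2·16839 + 6·22563 + 1·21161 + 5·20739 + 5·20621 + 5·15725 = 33678 + 135378 + 21161 + 103695 + 103105 + 78625 = 475642
Weight total: 2 + 6 + 1 + 5 + 5 + 5 = 24
WMA = 475642 / 24 = 19818.417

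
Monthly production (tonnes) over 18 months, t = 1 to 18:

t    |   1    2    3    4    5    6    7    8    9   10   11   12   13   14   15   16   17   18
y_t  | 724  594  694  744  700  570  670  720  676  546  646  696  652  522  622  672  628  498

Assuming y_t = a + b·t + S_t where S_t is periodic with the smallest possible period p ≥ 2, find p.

4

First differences y_{t+1} − y_t: -130, 100, 50, -44, -130, 100, 50, -44, -130, 100, …
The difference pattern repeats every 4 terms and not for any smaller step, so p = 4.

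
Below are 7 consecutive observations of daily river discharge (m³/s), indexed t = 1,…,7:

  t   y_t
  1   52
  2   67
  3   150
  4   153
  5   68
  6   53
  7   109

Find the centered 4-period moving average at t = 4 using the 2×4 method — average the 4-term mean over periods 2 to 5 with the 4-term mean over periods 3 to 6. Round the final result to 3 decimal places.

107.750

Sum over 2–5: 67 + 150 + 153 + 68 = 438
Sum over 3–6: 150 + 153 + 68 + 53 = 424
CMA at t=4 = (438 + 424) / (2·4) = 862 / 8 = 107.750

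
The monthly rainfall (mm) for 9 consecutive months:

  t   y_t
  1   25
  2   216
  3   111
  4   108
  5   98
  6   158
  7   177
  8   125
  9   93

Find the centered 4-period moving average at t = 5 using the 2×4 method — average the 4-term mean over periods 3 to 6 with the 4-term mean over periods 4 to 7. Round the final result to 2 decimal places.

127.00

Sum over 3–6: 111 + 108 + 98 + 158 = 475
Sum over 4–7: 108 + 98 + 158 + 177 = 541
CMA at t=5 = (475 + 541) / (2·4) = 1016 / 8 = 127.00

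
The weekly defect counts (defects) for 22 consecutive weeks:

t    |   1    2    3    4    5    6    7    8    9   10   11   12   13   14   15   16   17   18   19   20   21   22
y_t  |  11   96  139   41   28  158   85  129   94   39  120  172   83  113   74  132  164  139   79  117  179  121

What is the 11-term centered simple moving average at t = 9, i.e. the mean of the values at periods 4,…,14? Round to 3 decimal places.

96.545

Sum of periods 4–14: 41 + 28 + 158 + 85 + 129 + 94 + 39 + 120 + 172 + 83 + 113 = 1062
Divide by 11: 1062 / 11 = 96.545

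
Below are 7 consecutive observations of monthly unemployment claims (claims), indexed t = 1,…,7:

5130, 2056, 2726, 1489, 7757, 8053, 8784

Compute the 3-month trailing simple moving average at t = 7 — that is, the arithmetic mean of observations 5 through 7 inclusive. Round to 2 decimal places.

8198.00

Sum of periods 5–7: 7757 + 8053 + 8784 = 24594
Divide by 3: 24594 / 3 = 8198.00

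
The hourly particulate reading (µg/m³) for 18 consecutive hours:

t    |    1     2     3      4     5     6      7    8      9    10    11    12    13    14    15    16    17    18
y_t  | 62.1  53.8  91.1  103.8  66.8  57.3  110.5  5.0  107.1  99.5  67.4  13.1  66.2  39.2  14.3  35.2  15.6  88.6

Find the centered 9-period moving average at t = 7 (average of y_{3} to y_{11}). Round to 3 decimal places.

Sum of periods 3–11: 91.1 + 103.8 + 66.8 + 57.3 + 110.5 + 5.0 + 107.1 + 99.5 + 67.4 = 708.5
Divide by 9: 708.5 / 9 = 78.722

78.722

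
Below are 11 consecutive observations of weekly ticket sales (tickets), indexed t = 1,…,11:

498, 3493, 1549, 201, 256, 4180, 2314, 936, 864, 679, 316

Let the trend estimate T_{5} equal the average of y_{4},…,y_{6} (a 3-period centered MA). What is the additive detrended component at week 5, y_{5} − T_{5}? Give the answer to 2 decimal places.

-1289.67

Trend T_5 = (201 + 256 + 4180) / 3 = 4637/3 = 1545.6667
Detrended value: 256 − 1545.6667 = -1289.67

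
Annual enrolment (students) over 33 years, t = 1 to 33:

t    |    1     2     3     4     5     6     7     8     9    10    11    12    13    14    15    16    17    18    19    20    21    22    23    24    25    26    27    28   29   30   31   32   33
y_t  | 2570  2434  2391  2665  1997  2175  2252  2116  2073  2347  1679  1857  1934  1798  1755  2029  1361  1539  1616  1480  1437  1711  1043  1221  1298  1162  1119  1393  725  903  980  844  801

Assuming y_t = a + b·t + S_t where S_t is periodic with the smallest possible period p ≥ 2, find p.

6

First differences y_{t+1} − y_t: -136, -43, 274, -668, 178, 77, -136, -43, 274, -668, 178, 77, -136, -43, …
The difference pattern repeats every 6 terms and not for any smaller step, so p = 6.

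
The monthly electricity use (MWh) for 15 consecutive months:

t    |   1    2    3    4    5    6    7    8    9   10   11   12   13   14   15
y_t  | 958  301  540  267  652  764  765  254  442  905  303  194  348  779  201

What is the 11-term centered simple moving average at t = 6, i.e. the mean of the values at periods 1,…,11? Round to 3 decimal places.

Sum of periods 1–11: 958 + 301 + 540 + 267 + 652 + 764 + 765 + 254 + 442 + 905 + 303 = 6151
Divide by 11: 6151 / 11 = 559.182

559.182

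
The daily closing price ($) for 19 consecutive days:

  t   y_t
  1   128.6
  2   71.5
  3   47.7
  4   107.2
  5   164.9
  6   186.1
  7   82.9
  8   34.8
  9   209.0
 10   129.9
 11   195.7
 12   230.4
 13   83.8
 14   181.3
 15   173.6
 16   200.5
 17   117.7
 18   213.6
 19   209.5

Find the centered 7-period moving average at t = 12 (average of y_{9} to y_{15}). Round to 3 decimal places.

Sum of periods 9–15: 209.0 + 129.9 + 195.7 + 230.4 + 83.8 + 181.3 + 173.6 = 1203.7
Divide by 7: 1203.7 / 7 = 171.957

171.957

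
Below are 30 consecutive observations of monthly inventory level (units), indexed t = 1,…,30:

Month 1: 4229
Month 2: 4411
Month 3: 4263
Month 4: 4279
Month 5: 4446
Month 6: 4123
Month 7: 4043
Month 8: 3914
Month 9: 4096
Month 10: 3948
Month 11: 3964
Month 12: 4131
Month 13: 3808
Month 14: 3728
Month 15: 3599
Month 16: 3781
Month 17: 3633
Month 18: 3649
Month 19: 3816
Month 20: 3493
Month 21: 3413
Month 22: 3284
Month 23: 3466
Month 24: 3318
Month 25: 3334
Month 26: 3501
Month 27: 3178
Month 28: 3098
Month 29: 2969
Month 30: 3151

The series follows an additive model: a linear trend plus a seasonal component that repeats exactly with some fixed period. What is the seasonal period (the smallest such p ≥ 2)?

7

First differences y_{t+1} − y_t: 182, -148, 16, 167, -323, -80, -129, 182, -148, 16, 167, -323, -80, -129, 182, -148, …
The difference pattern repeats every 7 terms and not for any smaller step, so p = 7.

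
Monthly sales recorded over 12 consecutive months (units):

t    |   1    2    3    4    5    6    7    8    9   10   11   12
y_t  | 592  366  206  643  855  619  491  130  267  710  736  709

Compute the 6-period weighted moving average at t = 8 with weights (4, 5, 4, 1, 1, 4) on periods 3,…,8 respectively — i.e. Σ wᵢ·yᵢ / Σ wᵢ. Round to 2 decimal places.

Weighted sum: 4·206 + 5·643 + 4·855 + 1·619 + 1·491 + 4·130 = 824 + 3215 + 3420 + 619 + 491 + 520 = 9089
Weight total: 4 + 5 + 4 + 1 + 1 + 4 = 19
WMA = 9089 / 19 = 478.37

478.37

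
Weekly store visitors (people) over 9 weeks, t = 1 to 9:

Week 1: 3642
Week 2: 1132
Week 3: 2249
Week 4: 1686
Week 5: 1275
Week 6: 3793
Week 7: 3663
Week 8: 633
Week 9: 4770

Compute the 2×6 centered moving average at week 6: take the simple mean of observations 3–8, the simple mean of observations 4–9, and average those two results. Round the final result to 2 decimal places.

Sum over 3–8: 2249 + 1686 + 1275 + 3793 + 3663 + 633 = 13299
Sum over 4–9: 1686 + 1275 + 3793 + 3663 + 633 + 4770 = 15820
CMA at t=6 = (13299 + 15820) / (2·6) = 29119 / 12 = 2426.58

2426.58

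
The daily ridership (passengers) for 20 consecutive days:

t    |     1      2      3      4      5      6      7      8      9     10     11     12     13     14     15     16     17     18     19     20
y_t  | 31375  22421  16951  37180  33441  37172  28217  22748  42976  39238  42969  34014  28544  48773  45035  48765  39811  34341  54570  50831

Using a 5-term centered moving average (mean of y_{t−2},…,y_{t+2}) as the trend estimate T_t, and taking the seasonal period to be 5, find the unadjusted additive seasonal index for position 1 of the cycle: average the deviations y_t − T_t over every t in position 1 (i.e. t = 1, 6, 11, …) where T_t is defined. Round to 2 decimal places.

5420.40

Season position 1 occurs at t = 6, 11, 16 (where T_t is defined).
t=6: T_6 = 31751.6000; y_6 − T_6 = 37172 − 31751.6000 = 5420.4000
t=11: T_11 = 37548.2000; y_11 − T_11 = 42969 − 37548.2000 = 5420.8000
t=16: T_16 = 43345.0000; y_16 − T_16 = 48765 − 43345.0000 = 5420.0000
Mean deviation: (5420.4000 + 5420.8000 + 5420.0000) / 3 = 5420.40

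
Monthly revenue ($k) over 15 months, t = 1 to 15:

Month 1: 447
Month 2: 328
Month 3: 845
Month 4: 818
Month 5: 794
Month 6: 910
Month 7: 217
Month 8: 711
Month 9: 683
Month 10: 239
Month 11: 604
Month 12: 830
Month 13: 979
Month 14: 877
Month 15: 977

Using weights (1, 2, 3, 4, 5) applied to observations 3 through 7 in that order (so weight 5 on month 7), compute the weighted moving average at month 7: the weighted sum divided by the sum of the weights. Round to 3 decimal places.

639.200

Weighted sum: 1·845 + 2·818 + 3·794 + 4·910 + 5·217 = 845 + 1636 + 2382 + 3640 + 1085 = 9588
Weight total: 1 + 2 + 3 + 4 + 5 = 15
WMA = 9588 / 15 = 639.200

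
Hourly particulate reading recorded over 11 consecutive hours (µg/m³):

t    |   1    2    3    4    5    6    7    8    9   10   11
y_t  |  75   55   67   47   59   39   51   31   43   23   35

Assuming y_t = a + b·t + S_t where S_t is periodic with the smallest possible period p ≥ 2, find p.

2

First differences y_{t+1} − y_t: -20, 12, -20, 12, -20, 12, …
The difference pattern repeats every 2 terms and not for any smaller step, so p = 2.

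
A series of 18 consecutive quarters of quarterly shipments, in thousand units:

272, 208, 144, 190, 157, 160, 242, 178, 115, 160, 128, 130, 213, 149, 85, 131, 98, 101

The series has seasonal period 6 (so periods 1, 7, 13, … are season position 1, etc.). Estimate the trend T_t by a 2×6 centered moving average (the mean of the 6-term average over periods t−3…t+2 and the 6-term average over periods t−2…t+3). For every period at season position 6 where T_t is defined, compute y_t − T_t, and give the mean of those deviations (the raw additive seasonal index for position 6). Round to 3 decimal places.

-16.375

Season position 6 occurs at t = 6, 12 (where T_t is defined).
t=6: T_6 = 176.08333; y_6 − T_6 = 160 − 176.08333 = -16.08333
t=12: T_12 = 146.66667; y_12 − T_12 = 130 − 146.66667 = -16.66667
Mean deviation: (-16.08333 + -16.66667) / 2 = -16.375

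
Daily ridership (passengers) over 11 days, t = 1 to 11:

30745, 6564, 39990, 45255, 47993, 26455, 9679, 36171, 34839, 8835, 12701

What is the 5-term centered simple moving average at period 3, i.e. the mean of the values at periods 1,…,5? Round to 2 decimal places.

Sum of periods 1–5: 30745 + 6564 + 39990 + 45255 + 47993 = 170547
Divide by 5: 170547 / 5 = 34109.40

34109.40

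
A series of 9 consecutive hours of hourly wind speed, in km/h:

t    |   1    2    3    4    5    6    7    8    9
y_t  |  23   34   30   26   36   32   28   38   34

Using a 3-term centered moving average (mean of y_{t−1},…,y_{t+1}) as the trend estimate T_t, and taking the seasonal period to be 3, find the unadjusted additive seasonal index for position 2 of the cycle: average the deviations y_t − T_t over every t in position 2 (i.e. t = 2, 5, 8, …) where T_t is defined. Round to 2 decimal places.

4.78

Season position 2 occurs at t = 2, 5, 8 (where T_t is defined).
t=2: T_2 = 29.0000; y_2 − T_2 = 34 − 29.0000 = 5.0000
t=5: T_5 = 31.3333; y_5 − T_5 = 36 − 31.3333 = 4.6667
t=8: T_8 = 33.3333; y_8 − T_8 = 38 − 33.3333 = 4.6667
Mean deviation: (5.0000 + 4.6667 + 4.6667) / 3 = 4.78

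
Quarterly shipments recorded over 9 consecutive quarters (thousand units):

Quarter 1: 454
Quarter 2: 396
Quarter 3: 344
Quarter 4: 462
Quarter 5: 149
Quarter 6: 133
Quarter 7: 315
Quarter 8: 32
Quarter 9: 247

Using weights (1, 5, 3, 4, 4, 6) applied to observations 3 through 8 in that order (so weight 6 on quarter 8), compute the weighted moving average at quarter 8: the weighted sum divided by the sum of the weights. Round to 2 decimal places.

221.09

Weighted sum: 1·344 + 5·462 + 3·149 + 4·133 + 4·315 + 6·32 = 344 + 2310 + 447 + 532 + 1260 + 192 = 5085
Weight total: 1 + 5 + 3 + 4 + 4 + 6 = 23
WMA = 5085 / 23 = 221.09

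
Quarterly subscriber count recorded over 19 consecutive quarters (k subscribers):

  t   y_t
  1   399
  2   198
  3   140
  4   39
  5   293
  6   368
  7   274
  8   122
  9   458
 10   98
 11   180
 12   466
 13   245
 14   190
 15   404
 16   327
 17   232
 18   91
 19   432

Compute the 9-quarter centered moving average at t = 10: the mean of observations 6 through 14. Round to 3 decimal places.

266.778

Sum of periods 6–14: 368 + 274 + 122 + 458 + 98 + 180 + 466 + 245 + 190 = 2401
Divide by 9: 2401 / 9 = 266.778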